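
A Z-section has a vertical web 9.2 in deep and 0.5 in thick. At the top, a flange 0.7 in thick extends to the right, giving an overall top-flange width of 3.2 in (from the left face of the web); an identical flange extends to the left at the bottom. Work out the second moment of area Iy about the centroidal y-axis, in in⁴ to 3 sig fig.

Iy ≈ 12.1 in⁴

Split into non-overlapping primitives; take the origin at the lower-left of the bounding box.
Web: 0.5 × 9.2, A = 4.6 in², x = 2.95 in, Ī = 0.095833 in⁴.
Top flange (beyond web): 2.7 × 0.7, A = 1.89 in², x = 4.55 in, Ī = 1.1482 in⁴.
Bottom flange (beyond web): 2.7 × 0.7, A = 1.89 in², x = 1.35 in, Ī = 1.1482 in⁴.
Centroid: x̄ = ΣA·x / ΣA = 2.95 in.
Transfer each piece to the centroidal y-axis using Ī + A·d² with d = x − 2.95:
  web: d = 0 in → contributes +0.095833 in⁴
  top flange (beyond web): d = 1.6 in → contributes +5.9866 in⁴
  bottom flange (beyond web): d = -1.6 in → contributes +5.9866 in⁴
Total I = 12.069 in⁴.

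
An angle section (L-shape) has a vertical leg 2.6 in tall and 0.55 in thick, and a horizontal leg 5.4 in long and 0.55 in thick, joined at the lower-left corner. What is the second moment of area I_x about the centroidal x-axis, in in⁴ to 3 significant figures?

Decompose the section into non-overlapping parts with the origin at the bottom-left of its bounding rectangle.
Vertical leg: 0.55 × 2.6, A = 1.43 in², y = 1.3 in, Ī = 0.80557 in⁴.
Horizontal leg (remainder): 4.85 × 0.55, A = 2.6675 in², y = 0.275 in, Ī = 0.067243 in⁴.
Centroid: ȳ = ΣA·y / ΣA = 0.63272 in.
Transfer each piece to the centroidal x-axis using Ī + A·d² with d = y − 0.63272:
  vertical leg: d = 0.66728 in → contributes +1.4423 in⁴
  horizontal leg (remainder): d = -0.35772 in → contributes +0.40858 in⁴
Total I = 1.8509 in⁴.

I_x ≈ 1.85 in⁴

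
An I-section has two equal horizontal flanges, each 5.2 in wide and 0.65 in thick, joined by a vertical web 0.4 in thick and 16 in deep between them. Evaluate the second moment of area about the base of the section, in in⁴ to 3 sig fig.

I_base ≈ 1590 in⁴

Treat the section as a set of non-overlapping primitives; coordinates are from the bounding-box lower-left.
Bottom flange: 5.2 × 0.65, A = 3.38 in², y = 0.325 in, Ī = 0.119 in⁴.
Web: 0.4 × 16, A = 6.4 in², y = 8.65 in, Ī = 136.53 in⁴.
Top flange: 5.2 × 0.65, A = 3.38 in², y = 16.975 in, Ī = 0.119 in⁴.
Transfer each piece to the base of the section using Ī + A·d² with d = y − 0:
  bottom flange: d = 0.325 in → contributes +0.47602 in⁴
  web: d = 8.65 in → contributes +615.4 in⁴
  top flange: d = 16.975 in → contributes +974.07 in⁴
Total I = 1589.9 in⁴.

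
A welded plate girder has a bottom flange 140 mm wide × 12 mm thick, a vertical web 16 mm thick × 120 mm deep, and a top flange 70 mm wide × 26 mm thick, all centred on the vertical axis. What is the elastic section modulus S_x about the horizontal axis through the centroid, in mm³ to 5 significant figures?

Decompose the section into non-overlapping parts with the origin at the bottom-left of its bounding rectangle.
Bottom plate: 140 × 12, A = 1 680 mm², y = 6 mm, Ī = 20 160 mm⁴.
Web plate: 16 × 120, A = 1 920 mm², y = 72 mm, Ī = 2 304 000 mm⁴.
Top plate: 70 × 26, A = 1 820 mm², y = 145 mm, Ī = 102526.7 mm⁴.
Centroid: ȳ = ΣA·y / ΣA = 76.05535 mm.
Transfer each piece to the horizontal axis through the centroid using Ī + A·d² with d = y − 76.05535:
  bottom plate: d = -70.05535 mm → contributes +8 265 184 mm⁴
  web plate: d = -4.055351 mm → contributes +2 335 576 mm⁴
  top plate: d = 68.94465 mm → contributes +8 753 650 mm⁴
Total I = 19 354 410 mm⁴.
Extreme fibre distance c = 81.94465 mm; S = I/c = 236188.8 mm³.

S_x ≈ 2.3619 × 10⁵ mm³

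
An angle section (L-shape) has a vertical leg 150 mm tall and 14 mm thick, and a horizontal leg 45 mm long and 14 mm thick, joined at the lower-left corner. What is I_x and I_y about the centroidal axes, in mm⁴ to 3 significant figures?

I_x ≈ 5.61 × 10⁶ mm⁴, I_y ≈ 2.51 × 10⁵ mm⁴

Split into non-overlapping primitives; take the origin at the lower-left of the bounding box.
Vertical leg: 14 × 150, A = 2 100 mm², y = 75 mm, Ī = 3 937 500 mm⁴.
Horizontal leg (remainder): 31 × 14, A = 434 mm², y = 7 mm, Ī = 7088.7 mm⁴.
Centroid: ȳ = ΣA·y / ΣA = 63.354 mm.
Transfer each piece to the centroidal x-axis using Ī + A·d² with d = y − 63.354:
  vertical leg: d = 11.646 mm → contributes +4 222 342 mm⁴
  horizontal leg (remainder): d = -56.354 mm → contributes +1 385 354 mm⁴
Total I = 5 607 696 mm⁴.
For the y-axis: x̄ = 10.854 mm.
Repeating about the centroidal y-axis gives I_y = 251 138 mm⁴.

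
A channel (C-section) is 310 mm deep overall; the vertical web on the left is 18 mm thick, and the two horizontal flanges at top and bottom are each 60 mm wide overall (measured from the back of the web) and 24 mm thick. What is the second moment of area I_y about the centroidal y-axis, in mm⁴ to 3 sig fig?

I_y ≈ 1.78 × 10⁶ mm⁴

Treat the section as a set of non-overlapping primitives; coordinates are from the bounding-box lower-left.
Web: 18 × 310, A = 5 580 mm², x = 9 mm, Ī = 150 660 mm⁴.
Top flange (beyond web): 42 × 24, A = 1 008 mm², x = 39 mm, Ī = 148 176 mm⁴.
Bottom flange (beyond web): 42 × 24, A = 1 008 mm², x = 39 mm, Ī = 148 176 mm⁴.
Centroid: x̄ = ΣA·x / ΣA = 16.962 mm.
Transfer each piece to the centroidal y-axis using Ī + A·d² with d = x − 16.962:
  web: d = -7.9621 mm → contributes +504 403 mm⁴
  top flange (beyond web): d = 22.038 mm → contributes +637 731 mm⁴
  bottom flange (beyond web): d = 22.038 mm → contributes +637 731 mm⁴
Total I = 1 779 865 mm⁴.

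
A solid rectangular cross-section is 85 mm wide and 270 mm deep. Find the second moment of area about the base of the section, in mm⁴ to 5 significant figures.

I_base ≈ 5.5769 × 10⁸ mm⁴

The section: 85 × 270, A = 22 950 mm², y = 135 mm, Ī = 139 421 250 mm⁴.
Transfer it to the bottom edge using Ī + A·d² with d = y − 0:
  the section: d = 135 mm → contributes +557 685 000 mm⁴
Total I = 557 685 000 mm⁴.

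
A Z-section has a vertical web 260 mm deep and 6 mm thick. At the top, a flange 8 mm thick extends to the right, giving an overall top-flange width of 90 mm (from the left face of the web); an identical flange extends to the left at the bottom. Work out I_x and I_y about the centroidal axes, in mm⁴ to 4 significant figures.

I_x ≈ 3.013 × 10⁷ mm⁴, I_y ≈ 3.517 × 10⁶ mm⁴

Split into non-overlapping primitives; take the origin at the lower-left of the bounding box.
Web: 6 × 260, A = 1 560 mm², y = 130 mm, Ī = 8 788 000 mm⁴.
Top flange (beyond web): 84 × 8, A = 672 mm², y = 256 mm, Ī = 3 584 mm⁴.
Bottom flange (beyond web): 84 × 8, A = 672 mm², y = 4 mm, Ī = 3 584 mm⁴.
Centroid: ȳ = ΣA·y / ΣA = 130 mm.
Transfer each piece to the centroidal x-axis using Ī + A·d² with d = y − 130:
  web: d = 0 mm → contributes +8 788 000 mm⁴
  top flange (beyond web): d = 126 mm → contributes +10 672 256 mm⁴
  bottom flange (beyond web): d = -126 mm → contributes +10 672 256 mm⁴
Total I = 30 132 512 mm⁴.
For the y-axis: x̄ = 87 mm.
Repeating about the centroidal y-axis gives I_y = 3 516 552 mm⁴.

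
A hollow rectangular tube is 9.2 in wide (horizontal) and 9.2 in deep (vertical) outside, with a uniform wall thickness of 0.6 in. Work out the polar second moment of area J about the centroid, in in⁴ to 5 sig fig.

Decompose the section into non-overlapping parts with the origin at the bottom-left of its bounding rectangle.
Outer rectangle: 9.2 × 9.2, A = 84.64 in², y = 4.6 in, Ī = 596.9941 in⁴.
Inner void (subtracted): 8 × 8, A = 64 in², y = 4.6 in, Ī = 341.3333 in⁴.
By symmetry the centroid is at mid-height, ȳ = 4.6 in.
All pieces are centred on the centroidal x-axis, so I = ΣĪ (holes subtracted) = 255.6608 in⁴.
Repeating about the centroidal y-axis gives I_y = 255.6608 in⁴.
Polar second moment: J = I_x + I_y = 511.3216 in⁴.

J ≈ 511.32 in⁴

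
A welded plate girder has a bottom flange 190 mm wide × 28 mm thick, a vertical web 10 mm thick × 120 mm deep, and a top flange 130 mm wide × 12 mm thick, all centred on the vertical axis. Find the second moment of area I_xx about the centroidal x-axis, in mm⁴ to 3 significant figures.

Break the section into simple shapes (no overlaps), measuring from the bottom-left corner of the bounding box.
Bottom plate: 190 × 28, A = 5 320 mm², y = 14 mm, Ī = 347 573 mm⁴.
Web plate: 10 × 120, A = 1 200 mm², y = 88 mm, Ī = 1 440 000 mm⁴.
Top plate: 130 × 12, A = 1 560 mm², y = 154 mm, Ī = 18 720 mm⁴.
Centroid: ȳ = ΣA·y / ΣA = 52.02 mm.
Transfer each piece to the centroidal x-axis using Ī + A·d² with d = y − 52.02:
  bottom plate: d = -38.02 mm → contributes +8 037 662 mm⁴
  web plate: d = 35.98 mm → contributes +2 993 490 mm⁴
  top plate: d = 101.98 mm → contributes +16 242 659 mm⁴
Total I = 27 273 810 mm⁴.

I_xx ≈ 2.73 × 10⁷ mm⁴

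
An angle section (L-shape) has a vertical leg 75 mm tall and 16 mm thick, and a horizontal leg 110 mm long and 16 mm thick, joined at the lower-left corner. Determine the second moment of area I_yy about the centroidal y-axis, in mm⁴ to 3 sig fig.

I_yy ≈ 3.15 × 10⁶ mm⁴

Break the section into simple shapes (no overlaps), measuring from the bottom-left corner of the bounding box.
Vertical leg: 16 × 75, A = 1 200 mm², x = 8 mm, Ī = 25 600 mm⁴.
Horizontal leg (remainder): 94 × 16, A = 1 504 mm², x = 63 mm, Ī = 1 107 445 mm⁴.
Centroid: x̄ = ΣA·x / ΣA = 38.592 mm.
Transfer each piece to the centroidal y-axis using Ī + A·d² with d = x − 38.592:
  vertical leg: d = -30.592 mm → contributes +1 148 624 mm⁴
  horizontal leg (remainder): d = 24.408 mm → contributes +2 003 475 mm⁴
Total I = 3 152 099 mm⁴.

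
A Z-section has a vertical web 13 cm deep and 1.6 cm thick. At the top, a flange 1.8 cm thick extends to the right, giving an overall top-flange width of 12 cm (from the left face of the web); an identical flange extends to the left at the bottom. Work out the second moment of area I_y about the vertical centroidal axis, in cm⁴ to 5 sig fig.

I_y ≈ 1689.7 cm⁴

Treat the section as a set of non-overlapping primitives; coordinates are from the bounding-box lower-left.
Web: 1.6 × 13, A = 20.8 cm², x = 11.2 cm, Ī = 4.437333 cm⁴.
Top flange (beyond web): 10.4 × 1.8, A = 18.72 cm², x = 17.2 cm, Ī = 168.7296 cm⁴.
Bottom flange (beyond web): 10.4 × 1.8, A = 18.72 cm², x = 5.2 cm, Ī = 168.7296 cm⁴.
Centroid: x̄ = ΣA·x / ΣA = 11.2 cm.
Transfer each piece to the vertical centroidal axis using Ī + A·d² with d = x − 11.2:
  web: d = 0 cm → contributes +4.437333 cm⁴
  top flange (beyond web): d = 6 cm → contributes +842.6496 cm⁴
  bottom flange (beyond web): d = -6 cm → contributes +842.6496 cm⁴
Total I = 1689.737 cm⁴.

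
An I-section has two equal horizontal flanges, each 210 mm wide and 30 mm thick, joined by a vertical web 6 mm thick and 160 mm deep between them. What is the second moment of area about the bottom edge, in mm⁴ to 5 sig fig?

Decompose the section into non-overlapping parts with the origin at the bottom-left of its bounding rectangle.
Bottom flange: 210 × 30, A = 6 300 mm², y = 15 mm, Ī = 472 500 mm⁴.
Web: 6 × 160, A = 960 mm², y = 110 mm, Ī = 2 048 000 mm⁴.
Top flange: 210 × 30, A = 6 300 mm², y = 205 mm, Ī = 472 500 mm⁴.
Transfer each piece to the base of the section using Ī + A·d² with d = y − 0:
  bottom flange: d = 15 mm → contributes +1 890 000 mm⁴
  web: d = 110 mm → contributes +13 664 000 mm⁴
  top flange: d = 205 mm → contributes +265 230 000 mm⁴
Total I = 280 784 000 mm⁴.

I_base ≈ 2.8078 × 10⁸ mm⁴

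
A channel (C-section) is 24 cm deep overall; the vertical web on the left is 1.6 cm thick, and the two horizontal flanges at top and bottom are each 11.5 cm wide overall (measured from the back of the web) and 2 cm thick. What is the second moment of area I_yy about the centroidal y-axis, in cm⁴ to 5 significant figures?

Split into non-overlapping primitives; take the origin at the lower-left of the bounding box.
Web: 1.6 × 24, A = 38.4 cm², x = 0.8 cm, Ī = 8.192 cm⁴.
Top flange (beyond web): 9.9 × 2, A = 19.8 cm², x = 6.55 cm, Ī = 161.7165 cm⁴.
Bottom flange (beyond web): 9.9 × 2, A = 19.8 cm², x = 6.55 cm, Ī = 161.7165 cm⁴.
Centroid: x̄ = ΣA·x / ΣA = 3.719231 cm.
Transfer each piece to the centroidal y-axis using Ī + A·d² with d = x − 3.719231:
  web: d = -2.919231 cm → contributes +335.4333 cm⁴
  top flange (beyond web): d = 2.830769 cm → contributes +320.3789 cm⁴
  bottom flange (beyond web): d = 2.830769 cm → contributes +320.3789 cm⁴
Total I = 976.1912 cm⁴.

I_yy ≈ 976.19 cm⁴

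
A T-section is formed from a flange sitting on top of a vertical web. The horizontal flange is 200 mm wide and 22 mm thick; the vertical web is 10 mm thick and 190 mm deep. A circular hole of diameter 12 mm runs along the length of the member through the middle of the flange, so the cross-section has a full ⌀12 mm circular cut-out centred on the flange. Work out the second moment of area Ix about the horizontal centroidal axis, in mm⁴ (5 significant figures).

Decompose the section into non-overlapping parts with the origin at the bottom-left of its bounding rectangle.
Flange: 200 × 22, A = 4 400 mm², y = 201 mm, Ī = 177466.7 mm⁴.
Web: 10 × 190, A = 1 900 mm², y = 95 mm, Ī = 5 715 833 mm⁴.
Hole (subtracted): ⌀12, A = 113.0973 mm², y = 201 mm, Ī = 1017.876 mm⁴.
Centroid: ȳ = ΣA·y / ΣA = 168.4474 mm.
Transfer each piece to the horizontal centroidal axis using Ī + A·d² with d = y − 168.4474:
  flange: d = 32.55264 mm → contributes +4 840 033 mm⁴
  web: d = -73.44736 mm → contributes +15 965 412 mm⁴
  hole: d = 32.55264 mm → contributes −120864.2 mm⁴
Total I = 20 684 581 mm⁴.

Ix ≈ 2.0685 × 10⁷ mm⁴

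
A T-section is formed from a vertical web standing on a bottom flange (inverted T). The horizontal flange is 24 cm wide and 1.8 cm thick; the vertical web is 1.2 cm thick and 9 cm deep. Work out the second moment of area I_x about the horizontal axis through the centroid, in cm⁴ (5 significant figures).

Break the section into simple shapes (no overlaps), measuring from the bottom-left corner of the bounding box.
Flange: 24 × 1.8, A = 43.2 cm², y = 0.9 cm, Ī = 11.664 cm⁴.
Web: 1.2 × 9, A = 10.8 cm², y = 6.3 cm, Ī = 72.9 cm⁴.
Centroid: ȳ = ΣA·y / ΣA = 1.98 cm.
Transfer each piece to the horizontal axis through the centroid using Ī + A·d² with d = y − 1.98:
  flange: d = -1.08 cm → contributes +62.05248 cm⁴
  web: d = 4.32 cm → contributes +274.4539 cm⁴
Total I = 336.5064 cm⁴.

I_x ≈ 336.51 cm⁴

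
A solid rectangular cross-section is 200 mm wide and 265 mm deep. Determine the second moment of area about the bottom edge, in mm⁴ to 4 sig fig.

The section: 200 × 265, A = 53 000 mm², y = 132.5 mm, Ī = 310 160 417 mm⁴.
Transfer it to the base of the section using Ī + A·d² with d = y − 0:
  the section: d = 132.5 mm → contributes +1 240 641 667 mm⁴
Total I = 1 240 641 667 mm⁴.

I_base ≈ 1.241 × 10⁹ mm⁴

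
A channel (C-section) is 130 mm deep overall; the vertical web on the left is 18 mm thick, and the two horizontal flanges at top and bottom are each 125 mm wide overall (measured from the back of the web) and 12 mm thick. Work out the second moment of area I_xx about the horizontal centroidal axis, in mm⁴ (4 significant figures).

I_xx ≈ 1.227 × 10⁷ mm⁴

Treat the section as a set of non-overlapping primitives; coordinates are from the bounding-box lower-left.
Web: 18 × 130, A = 2 340 mm², y = 65 mm, Ī = 3 295 500 mm⁴.
Top flange (beyond web): 107 × 12, A = 1 284 mm², y = 124 mm, Ī = 15 408 mm⁴.
Bottom flange (beyond web): 107 × 12, A = 1 284 mm², y = 6 mm, Ī = 15 408 mm⁴.
By symmetry the centroid is at mid-height, ȳ = 65 mm.
Transfer each piece to the horizontal centroidal axis using Ī + A·d² with d = y − 65:
  web: d = 0 mm → contributes +3 295 500 mm⁴
  top flange (beyond web): d = 59 mm → contributes +4 485 012 mm⁴
  bottom flange (beyond web): d = -59 mm → contributes +4 485 012 mm⁴
Total I = 12 265 524 mm⁴.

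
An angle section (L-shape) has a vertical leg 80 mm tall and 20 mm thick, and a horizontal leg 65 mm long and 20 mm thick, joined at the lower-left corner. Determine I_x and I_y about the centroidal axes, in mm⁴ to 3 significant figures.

I_x ≈ 1.40 × 10⁶ mm⁴, I_y ≈ 8.14 × 10⁵ mm⁴

Treat the section as a set of non-overlapping primitives; coordinates are from the bounding-box lower-left.
Vertical leg: 20 × 80, A = 1 600 mm², y = 40 mm, Ī = 853 333 mm⁴.
Horizontal leg (remainder): 45 × 20, A = 900 mm², y = 10 mm, Ī = 30 000 mm⁴.
Centroid: ȳ = ΣA·y / ΣA = 29.2 mm.
Transfer each piece to the centroidal x-axis using Ī + A·d² with d = y − 29.2:
  vertical leg: d = 10.8 mm → contributes +1 039 957 mm⁴
  horizontal leg (remainder): d = -19.2 mm → contributes +361 776 mm⁴
Total I = 1 401 733 mm⁴.
For the y-axis: x̄ = 21.7 mm.
Repeating about the centroidal y-axis gives I_y = 813 608 mm⁴.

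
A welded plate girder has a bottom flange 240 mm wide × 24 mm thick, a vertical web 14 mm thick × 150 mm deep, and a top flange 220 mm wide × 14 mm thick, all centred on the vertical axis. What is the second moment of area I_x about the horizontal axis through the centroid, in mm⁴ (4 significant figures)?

Decompose the section into non-overlapping parts with the origin at the bottom-left of its bounding rectangle.
Bottom plate: 240 × 24, A = 5 760 mm², y = 12 mm, Ī = 276 480 mm⁴.
Web plate: 14 × 150, A = 2 100 mm², y = 99 mm, Ī = 3 937 500 mm⁴.
Top plate: 220 × 14, A = 3 080 mm², y = 181 mm, Ī = 50306.7 mm⁴.
Centroid: ȳ = ΣA·y / ΣA = 76.2797 mm.
Transfer each piece to the horizontal axis through the centroid using Ī + A·d² with d = y − 76.2797:
  bottom plate: d = -64.2797 mm → contributes +24 076 113 mm⁴
  web plate: d = 22.7203 mm → contributes +5 021 545 mm⁴
  top plate: d = 104.72 mm → contributes +33 826 633 mm⁴
Total I = 62 924 291 mm⁴.

I_x ≈ 6.292 × 10⁷ mm⁴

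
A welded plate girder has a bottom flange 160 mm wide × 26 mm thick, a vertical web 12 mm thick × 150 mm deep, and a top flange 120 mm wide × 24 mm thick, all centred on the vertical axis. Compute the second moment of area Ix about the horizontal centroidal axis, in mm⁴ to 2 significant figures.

Split into non-overlapping primitives; take the origin at the lower-left of the bounding box.
Bottom plate: 160 × 26, A = 4 160 mm², y = 13 mm, Ī = 234 347 mm⁴.
Web plate: 12 × 150, A = 1 800 mm², y = 101 mm, Ī = 3 375 000 mm⁴.
Top plate: 120 × 24, A = 2 880 mm², y = 188 mm, Ī = 138 240 mm⁴.
Centroid: ȳ = ΣA·y / ΣA = 87.93 mm.
Transfer each piece to the horizontal centroidal axis using Ī + A·d² with d = y − 87.93:
  bottom plate: d = -74.93 mm → contributes +23 592 013 mm⁴
  web plate: d = 13.07 mm → contributes +3 682 385 mm⁴
  top plate: d = 100.1 mm → contributes +28 977 348 mm⁴
Total I = 56 251 746 mm⁴.

Ix ≈ 5.6 × 10⁷ mm⁴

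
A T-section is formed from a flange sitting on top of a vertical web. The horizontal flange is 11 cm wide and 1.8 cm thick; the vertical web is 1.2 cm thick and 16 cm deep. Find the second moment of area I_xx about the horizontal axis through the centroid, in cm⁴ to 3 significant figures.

Decompose the section into non-overlapping parts with the origin at the bottom-left of its bounding rectangle.
Flange: 11 × 1.8, A = 19.8 cm², y = 16.9 cm, Ī = 5.346 cm⁴.
Web: 1.2 × 16, A = 19.2 cm², y = 8 cm, Ī = 409.6 cm⁴.
Centroid: ȳ = ΣA·y / ΣA = 12.518 cm.
Transfer each piece to the horizontal axis through the centroid using Ī + A·d² with d = y − 12.518:
  flange: d = 4.3815 cm → contributes +385.46 cm⁴
  web: d = -4.5185 cm → contributes +801.6 cm⁴
Total I = 1187.1 cm⁴.

I_xx ≈ 1190 cm⁴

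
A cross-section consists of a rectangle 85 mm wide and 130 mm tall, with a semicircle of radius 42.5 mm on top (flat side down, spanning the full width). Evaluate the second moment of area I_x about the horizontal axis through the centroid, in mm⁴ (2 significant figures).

I_x ≈ 3.1 × 10⁷ mm⁴

Treat the section as a set of non-overlapping primitives; coordinates are from the bounding-box lower-left.
Rectangular body: 85 × 130, A = 11 050 mm², y = 65 mm, Ī = 15 562 083 mm⁴.
Semicircular cap: semicircle r = 42.5, A = 2 837 mm², y = 148 mm, Ī = 358 086 mm⁴.
Centroid: ȳ = ΣA·y / ΣA = 81.97 mm.
Transfer each piece to the horizontal axis through the centroid using Ī + A·d² with d = y − 81.97:
  rectangular body: d = -16.97 mm → contributes +18 742 429 mm⁴
  semicircular cap: d = 66.07 mm → contributes +12 744 309 mm⁴
Total I = 31 486 738 mm⁴.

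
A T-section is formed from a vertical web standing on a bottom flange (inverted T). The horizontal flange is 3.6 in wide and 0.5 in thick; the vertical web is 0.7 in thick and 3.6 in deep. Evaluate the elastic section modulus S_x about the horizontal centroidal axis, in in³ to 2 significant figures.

S_x ≈ 2.7 in³

Split into non-overlapping primitives; take the origin at the lower-left of the bounding box.
Flange: 3.6 × 0.5, A = 1.8 in², y = 0.25 in, Ī = 0.0375 in⁴.
Web: 0.7 × 3.6, A = 2.52 in², y = 2.3 in, Ī = 2.722 in⁴.
Centroid: ȳ = ΣA·y / ΣA = 1.446 in.
Transfer each piece to the horizontal centroidal axis using Ī + A·d² with d = y − 1.446:
  flange: d = -1.196 in → contributes +2.612 in⁴
  web: d = 0.8542 in → contributes +4.56 in⁴
Total I = 7.172 in⁴.
Extreme fibre distance c = 2.654 in; S = I/c = 2.702 in³.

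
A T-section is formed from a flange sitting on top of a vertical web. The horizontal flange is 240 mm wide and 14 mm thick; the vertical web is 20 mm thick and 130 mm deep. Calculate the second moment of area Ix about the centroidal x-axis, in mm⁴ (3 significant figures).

Break the section into simple shapes (no overlaps), measuring from the bottom-left corner of the bounding box.
Flange: 240 × 14, A = 3 360 mm², y = 137 mm, Ī = 54 880 mm⁴.
Web: 20 × 130, A = 2 600 mm², y = 65 mm, Ī = 3 661 667 mm⁴.
Centroid: ȳ = ΣA·y / ΣA = 105.59 mm.
Transfer each piece to the centroidal x-axis using Ī + A·d² with d = y − 105.59:
  flange: d = 31.409 mm → contributes +3 369 689 mm⁴
  web: d = -40.591 mm → contributes +7 945 419 mm⁴
Total I = 11 315 108 mm⁴.

Ix ≈ 1.13 × 10⁷ mm⁴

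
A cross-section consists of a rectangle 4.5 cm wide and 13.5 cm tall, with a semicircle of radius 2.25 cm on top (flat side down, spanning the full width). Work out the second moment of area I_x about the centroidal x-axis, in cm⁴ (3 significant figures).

I_x ≈ 1340 cm⁴

Decompose the section into non-overlapping parts with the origin at the bottom-left of its bounding rectangle.
Rectangular body: 4.5 × 13.5, A = 60.75 cm², y = 6.75 cm, Ī = 922.64 cm⁴.
Semicircular cap: semicircle r = 2.25, A = 7.9522 cm², y = 14.455 cm, Ī = 2.813 cm⁴.
Centroid: ȳ = ΣA·y / ΣA = 7.6418 cm.
Transfer each piece to the centroidal x-axis using Ī + A·d² with d = y − 7.6418:
  rectangular body: d = -0.89183 cm → contributes +970.96 cm⁴
  semicircular cap: d = 6.8131 cm → contributes +371.94 cm⁴
Total I = 1342.9 cm⁴.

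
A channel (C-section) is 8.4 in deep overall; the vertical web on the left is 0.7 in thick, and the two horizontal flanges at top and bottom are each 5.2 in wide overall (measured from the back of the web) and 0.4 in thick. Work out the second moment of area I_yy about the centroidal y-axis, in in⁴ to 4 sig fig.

Decompose the section into non-overlapping parts with the origin at the bottom-left of its bounding rectangle.
Web: 0.7 × 8.4, A = 5.88 in², x = 0.35 in, Ī = 0.2401 in⁴.
Top flange (beyond web): 4.5 × 0.4, A = 1.8 in², x = 2.95 in, Ī = 3.0375 in⁴.
Bottom flange (beyond web): 4.5 × 0.4, A = 1.8 in², x = 2.95 in, Ī = 3.0375 in⁴.
Centroid: x̄ = ΣA·x / ΣA = 1.33734 in.
Transfer each piece to the centroidal y-axis using Ī + A·d² with d = x − 1.33734:
  web: d = -0.987342 in → contributes +5.97218 in⁴
  top flange (beyond web): d = 1.61266 in → contributes +7.7187 in⁴
  bottom flange (beyond web): d = 1.61266 in → contributes +7.7187 in⁴
Total I = 21.4096 in⁴.

I_yy ≈ 21.41 in⁴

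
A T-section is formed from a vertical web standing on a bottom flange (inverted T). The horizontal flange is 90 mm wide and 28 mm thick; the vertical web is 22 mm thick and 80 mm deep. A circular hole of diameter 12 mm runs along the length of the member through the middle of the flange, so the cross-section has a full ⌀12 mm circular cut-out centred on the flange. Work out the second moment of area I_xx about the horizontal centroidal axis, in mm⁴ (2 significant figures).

Split into non-overlapping primitives; take the origin at the lower-left of the bounding box.
Flange: 90 × 28, A = 2 520 mm², y = 14 mm, Ī = 164 640 mm⁴.
Web: 22 × 80, A = 1 760 mm², y = 68 mm, Ī = 938 667 mm⁴.
Hole (subtracted): ⌀12, A = 113.1 mm², y = 14 mm, Ī = 1 018 mm⁴.
Centroid: ȳ = ΣA·y / ΣA = 36.81 mm.
Transfer each piece to the horizontal centroidal axis using Ī + A·d² with d = y − 36.81:
  flange: d = -22.81 mm → contributes +1 475 592 mm⁴
  web: d = 31.19 mm → contributes +2 651 009 mm⁴
  hole: d = -22.81 mm → contributes −59 853 mm⁴
Total I = 4 066 747 mm⁴.

I_xx ≈ 4.1 × 10⁶ mm⁴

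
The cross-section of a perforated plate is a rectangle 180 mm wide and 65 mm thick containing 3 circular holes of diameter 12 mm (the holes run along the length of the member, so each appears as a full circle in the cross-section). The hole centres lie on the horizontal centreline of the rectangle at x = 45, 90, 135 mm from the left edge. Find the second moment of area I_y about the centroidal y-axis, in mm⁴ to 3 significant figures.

Split into non-overlapping primitives; take the origin at the lower-left of the bounding box.
Plate: 180 × 65, A = 11 700 mm², x = 90 mm, Ī = 31 590 000 mm⁴.
Hole 1 (subtracted): ⌀12, A = 113.1 mm², x = 45 mm, Ī = 1017.9 mm⁴.
Hole 2 (subtracted): ⌀12, A = 113.1 mm², x = 90 mm, Ī = 1017.9 mm⁴.
Hole 3 (subtracted): ⌀12, A = 113.1 mm², x = 135 mm, Ī = 1017.9 mm⁴.
By symmetry the centroid is at mid-width, x̄ = 90 mm.
Transfer each piece to the centroidal y-axis using Ī + A·d² with d = x − 90:
  plate: d = 0 mm → contributes +31 590 000 mm⁴
  hole 1: d = -45 mm → contributes −230 040 mm⁴
  hole 2: d = 0 mm → contributes −1017.9 mm⁴
  hole 3: d = 45 mm → contributes −230 040 mm⁴
Total I = 31 128 902 mm⁴.

I_y ≈ 3.11 × 10⁷ mm⁴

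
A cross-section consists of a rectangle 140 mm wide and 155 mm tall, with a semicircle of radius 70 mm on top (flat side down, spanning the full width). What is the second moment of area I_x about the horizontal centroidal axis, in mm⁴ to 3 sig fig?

I_x ≈ 1.11 × 10⁸ mm⁴

Split into non-overlapping primitives; take the origin at the lower-left of the bounding box.
Rectangular body: 140 × 155, A = 21 700 mm², y = 77.5 mm, Ī = 43 445 208 mm⁴.
Semicircular cap: semicircle r = 70, A = 7696.9 mm², y = 184.71 mm, Ī = 2 635 265 mm⁴.
Centroid: ȳ = ΣA·y / ΣA = 105.57 mm.
Transfer each piece to the horizontal centroidal axis using Ī + A·d² with d = y − 105.57:
  rectangular body: d = -28.07 mm → contributes +60 543 408 mm⁴
  semicircular cap: d = 79.139 mm → contributes +50 840 495 mm⁴
Total I = 111 383 903 mm⁴.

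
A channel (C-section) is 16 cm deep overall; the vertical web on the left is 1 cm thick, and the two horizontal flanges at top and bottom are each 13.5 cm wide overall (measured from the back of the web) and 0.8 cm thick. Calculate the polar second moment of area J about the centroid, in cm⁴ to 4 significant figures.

Decompose the section into non-overlapping parts with the origin at the bottom-left of its bounding rectangle.
Web: 1 × 16, A = 16 cm², y = 8 cm, Ī = 341.333 cm⁴.
Top flange (beyond web): 12.5 × 0.8, A = 10 cm², y = 15.6 cm, Ī = 0.533333 cm⁴.
Bottom flange (beyond web): 12.5 × 0.8, A = 10 cm², y = 0.4 cm, Ī = 0.533333 cm⁴.
By symmetry the centroid is at mid-height, ȳ = 8 cm.
Transfer each piece to the centroidal x-axis using Ī + A·d² with d = y − 8:
  web: d = 0 cm → contributes +341.333 cm⁴
  top flange (beyond web): d = 7.6 cm → contributes +578.133 cm⁴
  bottom flange (beyond web): d = -7.6 cm → contributes +578.133 cm⁴
Total I = 1497.6 cm⁴.
For the y-axis: x̄ = 4.25 cm.
Repeating about the centroidal y-axis gives I_y = 666.75 cm⁴.
Polar second moment: J = I_x + I_y = 2164.35 cm⁴.

J ≈ 2164 cm⁴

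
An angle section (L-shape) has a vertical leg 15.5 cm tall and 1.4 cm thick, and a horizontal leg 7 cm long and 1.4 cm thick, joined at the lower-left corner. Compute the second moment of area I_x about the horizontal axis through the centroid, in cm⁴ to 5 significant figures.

Treat the section as a set of non-overlapping primitives; coordinates are from the bounding-box lower-left.
Vertical leg: 1.4 × 15.5, A = 21.7 cm², y = 7.75 cm, Ī = 434.4521 cm⁴.
Horizontal leg (remainder): 5.6 × 1.4, A = 7.84 cm², y = 0.7 cm, Ī = 1.280533 cm⁴.
Centroid: ȳ = ΣA·y / ΣA = 5.87891 cm.
Transfer each piece to the horizontal axis through the centroid using Ī + A·d² with d = y − 5.87891:
  vertical leg: d = 1.87109 cm → contributes +510.4233 cm⁴
  horizontal leg (remainder): d = -5.17891 cm → contributes +211.558 cm⁴
Total I = 721.9813 cm⁴.

I_x ≈ 721.98 cm⁴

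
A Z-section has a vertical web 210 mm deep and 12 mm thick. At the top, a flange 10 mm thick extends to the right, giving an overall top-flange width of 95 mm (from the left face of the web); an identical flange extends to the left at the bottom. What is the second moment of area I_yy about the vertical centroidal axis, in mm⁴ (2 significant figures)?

I_yy ≈ 4.7 × 10⁶ mm⁴

Treat the section as a set of non-overlapping primitives; coordinates are from the bounding-box lower-left.
Web: 12 × 210, A = 2 520 mm², x = 89 mm, Ī = 30 240 mm⁴.
Top flange (beyond web): 83 × 10, A = 830 mm², x = 136.5 mm, Ī = 476 489 mm⁴.
Bottom flange (beyond web): 83 × 10, A = 830 mm², x = 41.5 mm, Ī = 476 489 mm⁴.
Centroid: x̄ = ΣA·x / ΣA = 89 mm.
Transfer each piece to the vertical centroidal axis using Ī + A·d² with d = x − 89:
  web: d = 0 mm → contributes +30 240 mm⁴
  top flange (beyond web): d = 47.5 mm → contributes +2 349 177 mm⁴
  bottom flange (beyond web): d = -47.5 mm → contributes +2 349 177 mm⁴
Total I = 4 728 593 mm⁴.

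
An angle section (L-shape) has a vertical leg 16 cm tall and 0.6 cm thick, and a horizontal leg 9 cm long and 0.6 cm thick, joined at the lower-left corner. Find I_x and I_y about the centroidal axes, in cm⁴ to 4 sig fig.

I_x ≈ 400.9 cm⁴, I_y ≈ 96.85 cm⁴

Decompose the section into non-overlapping parts with the origin at the bottom-left of its bounding rectangle.
Vertical leg: 0.6 × 16, A = 9.6 cm², y = 8 cm, Ī = 204.8 cm⁴.
Horizontal leg (remainder): 8.4 × 0.6, A = 5.04 cm², y = 0.3 cm, Ī = 0.1512 cm⁴.
Centroid: ȳ = ΣA·y / ΣA = 5.34918 cm.
Transfer each piece to the centroidal x-axis using Ī + A·d² with d = y − 5.34918:
  vertical leg: d = 2.65082 cm → contributes +272.258 cm⁴
  horizontal leg (remainder): d = -5.04918 cm → contributes +128.642 cm⁴
Total I = 400.9 cm⁴.
For the y-axis: x̄ = 1.84918 cm.
Repeating about the centroidal y-axis gives I_y = 96.8478 cm⁴.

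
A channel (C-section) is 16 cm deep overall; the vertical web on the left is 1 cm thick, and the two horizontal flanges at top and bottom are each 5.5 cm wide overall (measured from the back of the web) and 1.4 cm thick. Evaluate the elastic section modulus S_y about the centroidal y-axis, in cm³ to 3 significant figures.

S_y ≈ 20.0 cm³

Treat the section as a set of non-overlapping primitives; coordinates are from the bounding-box lower-left.
Web: 1 × 16, A = 16 cm², x = 0.5 cm, Ī = 1.3333 cm⁴.
Top flange (beyond web): 4.5 × 1.4, A = 6.3 cm², x = 3.25 cm, Ī = 10.631 cm⁴.
Bottom flange (beyond web): 4.5 × 1.4, A = 6.3 cm², x = 3.25 cm, Ī = 10.631 cm⁴.
Centroid: x̄ = ΣA·x / ΣA = 1.7115 cm.
Transfer each piece to the centroidal y-axis using Ī + A·d² with d = x − 1.7115:
  web: d = -1.2115 cm → contributes +24.819 cm⁴
  top flange (beyond web): d = 1.5385 cm → contributes +25.542 cm⁴
  bottom flange (beyond web): d = 1.5385 cm → contributes +25.542 cm⁴
Total I = 75.904 cm⁴.
Extreme fibre distance c = 3.7885 cm; S = I/c = 20.035 cm³.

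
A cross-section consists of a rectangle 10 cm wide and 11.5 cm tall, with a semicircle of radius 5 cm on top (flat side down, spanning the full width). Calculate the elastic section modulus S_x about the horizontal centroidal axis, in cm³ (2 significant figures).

S_x ≈ 360 cm³

Break the section into simple shapes (no overlaps), measuring from the bottom-left corner of the bounding box.
Rectangular body: 10 × 11.5, A = 115 cm², y = 5.75 cm, Ī = 1 267 cm⁴.
Semicircular cap: semicircle r = 5, A = 39.27 cm², y = 13.62 cm, Ī = 68.6 cm⁴.
Centroid: ȳ = ΣA·y / ΣA = 7.754 cm.
Transfer each piece to the horizontal centroidal axis using Ī + A·d² with d = y − 7.754:
  rectangular body: d = -2.004 cm → contributes +1 729 cm⁴
  semicircular cap: d = 5.868 cm → contributes +1 421 cm⁴
Total I = 3 150 cm⁴.
Extreme fibre distance c = 8.746 cm; S = I/c = 360.2 cm³.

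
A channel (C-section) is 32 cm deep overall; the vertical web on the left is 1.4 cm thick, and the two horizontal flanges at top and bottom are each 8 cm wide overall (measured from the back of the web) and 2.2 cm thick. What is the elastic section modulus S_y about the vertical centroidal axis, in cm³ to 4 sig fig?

Split into non-overlapping primitives; take the origin at the lower-left of the bounding box.
Web: 1.4 × 32, A = 44.8 cm², x = 0.7 cm, Ī = 7.31733 cm⁴.
Top flange (beyond web): 6.6 × 2.2, A = 14.52 cm², x = 4.7 cm, Ī = 52.7076 cm⁴.
Bottom flange (beyond web): 6.6 × 2.2, A = 14.52 cm², x = 4.7 cm, Ī = 52.7076 cm⁴.
Centroid: x̄ = ΣA·x / ΣA = 2.27313 cm.
Transfer each piece to the vertical centroidal axis using Ī + A·d² with d = x − 2.27313:
  web: d = -1.57313 cm → contributes +118.186 cm⁴
  top flange (beyond web): d = 2.42687 cm → contributes +138.226 cm⁴
  bottom flange (beyond web): d = 2.42687 cm → contributes +138.226 cm⁴
Total I = 394.638 cm⁴.
Extreme fibre distance c = 5.72687 cm; S = I/c = 68.9098 cm³.

S_y ≈ 68.91 cm³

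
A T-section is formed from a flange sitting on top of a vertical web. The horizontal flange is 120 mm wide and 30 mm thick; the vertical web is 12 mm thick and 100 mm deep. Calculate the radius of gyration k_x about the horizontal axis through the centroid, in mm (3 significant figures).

k_x ≈ 32.5 mm

Decompose the section into non-overlapping parts with the origin at the bottom-left of its bounding rectangle.
Flange: 120 × 30, A = 3 600 mm², y = 115 mm, Ī = 270 000 mm⁴.
Web: 12 × 100, A = 1 200 mm², y = 50 mm, Ī = 1 000 000 mm⁴.
Centroid: ȳ = ΣA·y / ΣA = 98.75 mm.
Transfer each piece to the horizontal axis through the centroid using Ī + A·d² with d = y − 98.75:
  flange: d = 16.25 mm → contributes +1 220 625 mm⁴
  web: d = -48.75 mm → contributes +3 851 875 mm⁴
Total I = 5 072 500 mm⁴.
Radius of gyration: k = √(I/A) = √(5 072 500 / 4 800) = 32.508 mm.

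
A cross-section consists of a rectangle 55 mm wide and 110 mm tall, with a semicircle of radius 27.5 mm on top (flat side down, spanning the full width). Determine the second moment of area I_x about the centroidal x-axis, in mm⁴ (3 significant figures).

I_x ≈ 1.06 × 10⁷ mm⁴

Decompose the section into non-overlapping parts with the origin at the bottom-left of its bounding rectangle.
Rectangular body: 55 × 110, A = 6 050 mm², y = 55 mm, Ī = 6 100 417 mm⁴.
Semicircular cap: semicircle r = 27.5, A = 1187.9 mm², y = 121.67 mm, Ī = 62 772 mm⁴.
Centroid: ȳ = ΣA·y / ΣA = 65.942 mm.
Transfer each piece to the centroidal x-axis using Ī + A·d² with d = y − 65.942:
  rectangular body: d = -10.942 mm → contributes +6 824 815 mm⁴
  semicircular cap: d = 55.729 mm → contributes +3 752 104 mm⁴
Total I = 10 576 919 mm⁴.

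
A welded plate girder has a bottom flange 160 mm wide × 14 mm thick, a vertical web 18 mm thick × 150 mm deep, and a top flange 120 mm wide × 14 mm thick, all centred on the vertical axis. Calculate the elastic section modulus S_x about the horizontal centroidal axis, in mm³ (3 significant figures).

S_x ≈ 3.25 × 10⁵ mm³

Split into non-overlapping primitives; take the origin at the lower-left of the bounding box.
Bottom plate: 160 × 14, A = 2 240 mm², y = 7 mm, Ī = 36 587 mm⁴.
Web plate: 18 × 150, A = 2 700 mm², y = 89 mm, Ī = 5 062 500 mm⁴.
Top plate: 120 × 14, A = 1 680 mm², y = 171 mm, Ī = 27 440 mm⁴.
Centroid: ȳ = ΣA·y / ΣA = 82.063 mm.
Transfer each piece to the horizontal centroidal axis using Ī + A·d² with d = y − 82.063:
  bottom plate: d = -75.063 mm → contributes +12 657 913 mm⁴
  web plate: d = 6.9366 mm → contributes +5 192 413 mm⁴
  top plate: d = 88.937 mm → contributes +13 315 754 mm⁴
Total I = 31 166 080 mm⁴.
Extreme fibre distance c = 95.937 mm; S = I/c = 324 861 mm³.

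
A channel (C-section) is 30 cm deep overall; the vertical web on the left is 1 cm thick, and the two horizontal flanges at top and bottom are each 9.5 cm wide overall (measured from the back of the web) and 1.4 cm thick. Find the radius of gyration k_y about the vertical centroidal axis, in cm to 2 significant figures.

k_y ≈ 2.9 cm

Break the section into simple shapes (no overlaps), measuring from the bottom-left corner of the bounding box.
Web: 1 × 30, A = 30 cm², x = 0.5 cm, Ī = 2.5 cm⁴.
Top flange (beyond web): 8.5 × 1.4, A = 11.9 cm², x = 5.25 cm, Ī = 71.65 cm⁴.
Bottom flange (beyond web): 8.5 × 1.4, A = 11.9 cm², x = 5.25 cm, Ī = 71.65 cm⁴.
Centroid: x̄ = ΣA·x / ΣA = 2.601 cm.
Transfer each piece to the vertical centroidal axis using Ī + A·d² with d = x − 2.601:
  web: d = -2.101 cm → contributes +135 cm⁴
  top flange (beyond web): d = 2.649 cm → contributes +155.1 cm⁴
  bottom flange (beyond web): d = 2.649 cm → contributes +155.1 cm⁴
Total I = 445.2 cm⁴.
Radius of gyration: k = √(I/A) = √(445.2 / 53.8) = 2.877 cm.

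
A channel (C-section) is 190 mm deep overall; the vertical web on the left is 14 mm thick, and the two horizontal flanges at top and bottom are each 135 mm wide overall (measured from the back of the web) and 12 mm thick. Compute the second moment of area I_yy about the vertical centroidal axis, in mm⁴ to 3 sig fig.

I_yy ≈ 9.91 × 10⁶ mm⁴

Decompose the section into non-overlapping parts with the origin at the bottom-left of its bounding rectangle.
Web: 14 × 190, A = 2 660 mm², x = 7 mm, Ī = 43 447 mm⁴.
Top flange (beyond web): 121 × 12, A = 1 452 mm², x = 74.5 mm, Ī = 1 771 561 mm⁴.
Bottom flange (beyond web): 121 × 12, A = 1 452 mm², x = 74.5 mm, Ī = 1 771 561 mm⁴.
Centroid: x̄ = ΣA·x / ΣA = 42.23 mm.
Transfer each piece to the vertical centroidal axis using Ī + A·d² with d = x − 42.23:
  web: d = -35.23 mm → contributes +3 344 923 mm⁴
  top flange (beyond web): d = 32.27 mm → contributes +3 283 601 mm⁴
  bottom flange (beyond web): d = 32.27 mm → contributes +3 283 601 mm⁴
Total I = 9 912 124 mm⁴.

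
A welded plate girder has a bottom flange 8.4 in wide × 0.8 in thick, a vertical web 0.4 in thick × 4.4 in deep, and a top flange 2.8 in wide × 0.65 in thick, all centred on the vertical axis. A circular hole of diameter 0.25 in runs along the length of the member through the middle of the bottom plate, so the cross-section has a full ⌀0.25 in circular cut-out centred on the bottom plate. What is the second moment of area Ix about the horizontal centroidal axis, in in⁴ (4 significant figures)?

Decompose the section into non-overlapping parts with the origin at the bottom-left of its bounding rectangle.
Bottom plate: 8.4 × 0.8, A = 6.72 in², y = 0.4 in, Ī = 0.3584 in⁴.
Web plate: 0.4 × 4.4, A = 1.76 in², y = 3 in, Ī = 2.83947 in⁴.
Top plate: 2.8 × 0.65, A = 1.82 in², y = 5.525 in, Ī = 0.0640792 in⁴.
Hole (subtracted): ⌀0.25, A = 0.0490874 in², y = 0.4 in, Ī = 0.000191748 in⁴.
Centroid: ȳ = ΣA·y / ΣA = 1.75632 in.
Transfer each piece to the horizontal centroidal axis using Ī + A·d² with d = y − 1.75632:
  bottom plate: d = -1.35632 in → contributes +12.7205 in⁴
  web plate: d = 1.24368 in → contributes +5.56174 in⁴
  top plate: d = 3.76868 in → contributes +25.9135 in⁴
  hole: d = -1.35632 in → contributes −0.0904929 in⁴
Total I = 44.1052 in⁴.

Ix ≈ 44.11 in⁴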